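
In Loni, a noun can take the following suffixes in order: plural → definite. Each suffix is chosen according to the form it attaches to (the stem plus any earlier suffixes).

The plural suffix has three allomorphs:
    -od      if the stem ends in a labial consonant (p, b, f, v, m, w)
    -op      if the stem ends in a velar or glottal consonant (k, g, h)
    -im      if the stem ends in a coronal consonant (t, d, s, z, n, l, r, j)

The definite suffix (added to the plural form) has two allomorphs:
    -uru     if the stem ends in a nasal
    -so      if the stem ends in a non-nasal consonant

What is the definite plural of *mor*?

morimuru

*mor*: final consonant = /r/, coronal → -im → *morim*.
The plural form *morim*: final consonant = /m/, a nasal → -uru → *morimuru*.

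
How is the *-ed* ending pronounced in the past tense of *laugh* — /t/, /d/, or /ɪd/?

/t/

The stem *laugh* ends in a voiceless consonant other than /t/.
The -ed suffix is realized as /ɪd/ after /t, d/; as /t/ after other voiceless consonants; and as /d/ after other voiced sounds.
So -ed on *laugh* is pronounced /t/.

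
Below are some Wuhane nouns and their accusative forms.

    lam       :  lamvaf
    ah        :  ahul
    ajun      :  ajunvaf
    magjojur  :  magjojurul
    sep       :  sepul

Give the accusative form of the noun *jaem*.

The pattern is nasality of the final consonant: -vaf when the stem ends in a nasal (*lam*, *ajun*); -ul when the stem ends in a non-nasal consonant (*ah*, *magjojur*, *sep*).
Since the final consonant of *jaem* is /m/ (a nasal), it takes -vaf, giving *jaemvaf*.

jaemvaf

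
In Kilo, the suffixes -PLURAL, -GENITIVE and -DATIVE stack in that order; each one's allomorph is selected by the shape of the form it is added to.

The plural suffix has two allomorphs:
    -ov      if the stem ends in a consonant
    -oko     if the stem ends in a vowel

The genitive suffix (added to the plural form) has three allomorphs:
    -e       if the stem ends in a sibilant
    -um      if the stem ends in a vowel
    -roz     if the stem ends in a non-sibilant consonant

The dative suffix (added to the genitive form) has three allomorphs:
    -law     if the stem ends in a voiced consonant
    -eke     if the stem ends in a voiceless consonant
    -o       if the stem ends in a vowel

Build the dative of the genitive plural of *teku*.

The final sound of *teku* is /u/, which is a vowel, so the plural suffix is -oko, giving *tekuoko*.
The plural form *tekuoko*: final sound = /o/, a vowel → -um → *tekuokoum*.
The final sound of the genitive form *tekuokoum* is /m/, which is a voiced consonant, so the dative suffix is -law, giving *tekuokoumlaw*.

tekuokoumlaw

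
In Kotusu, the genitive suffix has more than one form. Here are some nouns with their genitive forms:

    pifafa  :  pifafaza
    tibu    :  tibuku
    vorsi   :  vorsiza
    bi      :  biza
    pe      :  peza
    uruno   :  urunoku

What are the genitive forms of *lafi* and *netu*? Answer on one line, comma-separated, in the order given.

The alternation tracks the last vowel of the stem — -ku when the last vowel of the stem is a rounded vowel (*tibu*, *uruno*); -za when the last vowel of the stem is an unrounded vowel (*pifafa*, *vorsi*, *bi*, *pe*).
*lafi* — last vowel /i/ (an unrounded vowel) → -za → *lafiza*.
The last vowel of *netu* is /u/, which is a rounded vowel, so the suffix is -ku, giving *netuku*.

lafiza, netuku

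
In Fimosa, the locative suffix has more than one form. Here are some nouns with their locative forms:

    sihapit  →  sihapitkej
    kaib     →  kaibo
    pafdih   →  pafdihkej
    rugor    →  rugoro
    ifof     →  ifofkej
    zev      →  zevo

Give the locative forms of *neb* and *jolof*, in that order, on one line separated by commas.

nebo, jolofkej

Looking at the final consonant of each stem: -kej when the stem ends in a voiceless consonant (*sihapit*, *pafdih*, *ifof*); -o when the stem ends in a voiced consonant (*kaib*, *rugor*, *zev*).
*neb* — final consonant /b/ (voiced) → -o → *nebo*.
*jolof*: final consonant = /f/, voiceless → -kej → *jolofkej*.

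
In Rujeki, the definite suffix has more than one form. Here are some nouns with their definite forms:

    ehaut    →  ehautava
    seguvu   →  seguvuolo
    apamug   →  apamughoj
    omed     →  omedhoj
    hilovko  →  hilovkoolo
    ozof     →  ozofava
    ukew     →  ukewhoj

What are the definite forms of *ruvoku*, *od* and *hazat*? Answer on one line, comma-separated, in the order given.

The suffix is conditioned by the final sound: -ava when the stem ends in a voiceless consonant (*ehaut*, *ozof*); -hoj when the stem ends in a voiced consonant (*apamug*, *omed*, *ukew*); -olo when the stem ends in a vowel (*seguvu*, *hilovko*).
The final sound of *ruvoku* is /u/, which is a vowel, so the suffix is -olo, giving *ruvokuolo*.
*od*: final sound = /d/, a voiced consonant → -hoj → *odhoj*.
Since the final sound of *hazat* is /t/ (a voiceless consonant), it takes -ava, giving *hazatava*.

ruvokuolo, odhoj, hazatava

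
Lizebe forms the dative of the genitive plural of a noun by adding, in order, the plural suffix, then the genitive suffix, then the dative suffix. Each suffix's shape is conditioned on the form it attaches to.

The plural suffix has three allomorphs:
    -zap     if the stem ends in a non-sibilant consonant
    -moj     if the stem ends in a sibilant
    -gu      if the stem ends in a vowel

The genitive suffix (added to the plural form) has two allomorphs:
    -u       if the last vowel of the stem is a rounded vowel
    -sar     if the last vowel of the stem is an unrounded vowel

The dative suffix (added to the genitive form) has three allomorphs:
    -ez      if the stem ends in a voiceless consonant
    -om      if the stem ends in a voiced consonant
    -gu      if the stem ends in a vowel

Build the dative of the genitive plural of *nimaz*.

The final sound of *nimaz* is /z/, which is a sibilant, so the plural suffix is -moj, giving *nimazmoj*.
Since the last vowel of the plural form *nimazmoj* is /o/ (a rounded vowel), it takes -u, giving *nimazmoju*.
The genitive form *nimazmoju* — final sound /u/ (a vowel) → -gu → *nimazmojugu*.

nimazmojugu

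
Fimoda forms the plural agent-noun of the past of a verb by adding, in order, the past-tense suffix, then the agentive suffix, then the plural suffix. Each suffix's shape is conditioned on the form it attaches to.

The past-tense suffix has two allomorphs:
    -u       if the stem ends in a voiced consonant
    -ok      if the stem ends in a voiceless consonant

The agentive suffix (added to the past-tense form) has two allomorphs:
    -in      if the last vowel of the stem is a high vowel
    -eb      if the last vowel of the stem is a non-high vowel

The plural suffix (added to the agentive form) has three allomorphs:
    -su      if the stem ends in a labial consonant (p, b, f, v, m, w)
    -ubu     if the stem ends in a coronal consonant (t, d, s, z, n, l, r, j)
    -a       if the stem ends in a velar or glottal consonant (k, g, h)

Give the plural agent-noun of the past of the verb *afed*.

*afed* — final consonant /d/ (voiced) → -u → *afedu*.
The last vowel of the past-tense form *afedu* is /u/, which is a high vowel, so the agentive suffix is -in, giving *afeduin*.
The agentive form *afeduin* — final consonant /n/ (coronal) → -ubu → *afeduinubu*.

afeduinubu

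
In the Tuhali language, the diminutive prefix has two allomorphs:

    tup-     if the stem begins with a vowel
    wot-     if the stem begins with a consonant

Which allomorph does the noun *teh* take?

wot-

The first sound of *teh* is /t/, which is a consonant, so the prefix is wot-.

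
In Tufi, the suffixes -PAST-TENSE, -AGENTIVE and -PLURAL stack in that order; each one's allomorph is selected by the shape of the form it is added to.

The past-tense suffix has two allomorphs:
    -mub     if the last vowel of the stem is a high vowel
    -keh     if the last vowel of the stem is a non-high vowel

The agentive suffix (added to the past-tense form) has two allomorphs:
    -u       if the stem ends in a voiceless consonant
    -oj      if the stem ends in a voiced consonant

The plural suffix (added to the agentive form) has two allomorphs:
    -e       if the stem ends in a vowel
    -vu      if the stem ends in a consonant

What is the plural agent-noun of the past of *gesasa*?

*gesasa*: last vowel = /a/, a non-high vowel → -keh → *gesasakeh*.
The past-tense form *gesasakeh* — final consonant /h/ (voiceless) → -u → *gesasakehu*.
The agentive form *gesasakehu*: final sound = /u/, a vowel → -e → *gesasakehue*.

gesasakehue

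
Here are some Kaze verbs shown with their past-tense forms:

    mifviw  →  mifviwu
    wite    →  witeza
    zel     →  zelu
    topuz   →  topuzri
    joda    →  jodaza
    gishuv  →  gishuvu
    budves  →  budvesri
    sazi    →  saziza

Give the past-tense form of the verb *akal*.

The alternation tracks the final sound of the stem — -ri when the stem ends in a sibilant (*topuz*, *budves*); -u when the stem ends in a non-sibilant consonant (*mifviw*, *zel*, *gishuv*); -za when the stem ends in a vowel (*wite*, *joda*, *sazi*).
*akal*: final sound = /l/, a non-sibilant consonant → -u → *akalu*.

akalu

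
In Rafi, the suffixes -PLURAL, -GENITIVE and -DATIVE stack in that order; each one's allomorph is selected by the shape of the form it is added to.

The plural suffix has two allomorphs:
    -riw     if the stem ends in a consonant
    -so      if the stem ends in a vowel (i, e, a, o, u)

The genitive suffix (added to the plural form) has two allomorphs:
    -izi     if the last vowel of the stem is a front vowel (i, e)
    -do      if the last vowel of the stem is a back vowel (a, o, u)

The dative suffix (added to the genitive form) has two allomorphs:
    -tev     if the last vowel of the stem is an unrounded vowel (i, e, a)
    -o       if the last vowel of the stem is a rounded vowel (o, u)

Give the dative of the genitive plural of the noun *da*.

Since the final sound of *da* is /a/ (a vowel), it takes -so, giving *daso*.
The plural form *daso*: last vowel = /o/, a back vowel → -do → *dasodo*.
Since the last vowel of the genitive form *dasodo* is /o/ (a rounded vowel), it takes -o, giving *dasodoo*.

dasodoo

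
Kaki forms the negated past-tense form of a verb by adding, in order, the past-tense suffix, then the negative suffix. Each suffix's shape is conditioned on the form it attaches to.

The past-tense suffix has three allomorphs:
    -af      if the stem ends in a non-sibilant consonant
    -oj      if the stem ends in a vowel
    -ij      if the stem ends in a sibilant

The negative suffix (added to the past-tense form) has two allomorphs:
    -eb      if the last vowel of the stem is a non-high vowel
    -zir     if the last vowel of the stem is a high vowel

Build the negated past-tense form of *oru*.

The final sound of *oru* is /u/, which is a vowel, so the past-tense suffix is -oj, giving *oruoj*.
The past-tense form *oruoj*: last vowel = /o/, a non-high vowel → -eb → *oruojeb*.

oruojeb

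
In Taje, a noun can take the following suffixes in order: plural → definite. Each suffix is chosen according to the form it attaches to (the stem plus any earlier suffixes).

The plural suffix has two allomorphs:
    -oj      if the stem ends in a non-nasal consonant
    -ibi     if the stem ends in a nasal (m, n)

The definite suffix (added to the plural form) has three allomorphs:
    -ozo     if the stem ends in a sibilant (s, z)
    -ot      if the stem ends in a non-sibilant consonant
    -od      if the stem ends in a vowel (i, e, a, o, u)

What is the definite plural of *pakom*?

*pakom* — final consonant /m/ (a nasal) → -ibi → *pakomibi*.
The plural form *pakomibi*: final sound = /i/, a vowel → -od → *pakomibiod*.

pakomibiod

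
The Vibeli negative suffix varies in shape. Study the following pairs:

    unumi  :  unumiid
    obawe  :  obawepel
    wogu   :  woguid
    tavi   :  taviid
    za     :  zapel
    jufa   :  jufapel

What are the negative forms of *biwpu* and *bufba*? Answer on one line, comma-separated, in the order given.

biwpuid, bufbapel

The suffix is conditioned by the last vowel: -id when the last vowel of the stem is a high vowel (*unumi*, *wogu*, *tavi*); -pel when the last vowel of the stem is a non-high vowel (*obawe*, *za*, *jufa*).
*biwpu*: last vowel = /u/, a high vowel → -id → *biwpuid*.
*bufba* — last vowel /a/ (a non-high vowel) → -pel → *bufbapel*.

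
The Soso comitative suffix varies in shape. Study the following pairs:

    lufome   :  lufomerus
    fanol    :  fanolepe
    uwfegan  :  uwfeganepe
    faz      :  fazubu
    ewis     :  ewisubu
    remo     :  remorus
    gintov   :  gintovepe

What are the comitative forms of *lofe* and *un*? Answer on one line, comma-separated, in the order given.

loferus, unepe

The alternation tracks the final sound of the stem — -ubu when the stem ends in a sibilant (*faz*, *ewis*); -epe when the stem ends in a non-sibilant consonant (*fanol*, *uwfegan*, *gintov*); -rus when the stem ends in a vowel (*lufome*, *remo*).
*lofe*: final sound = /e/, a vowel → -rus → *loferus*.
*un* — final sound /n/ (a non-sibilant consonant) → -epe → *unepe*.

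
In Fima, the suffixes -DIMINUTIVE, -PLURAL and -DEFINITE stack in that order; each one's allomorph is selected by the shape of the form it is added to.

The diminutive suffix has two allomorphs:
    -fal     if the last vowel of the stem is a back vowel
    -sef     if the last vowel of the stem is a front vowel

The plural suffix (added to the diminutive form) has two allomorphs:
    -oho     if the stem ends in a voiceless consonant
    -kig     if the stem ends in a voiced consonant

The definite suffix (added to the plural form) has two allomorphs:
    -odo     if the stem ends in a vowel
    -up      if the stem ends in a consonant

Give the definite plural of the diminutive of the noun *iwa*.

The last vowel of *iwa* is /a/, which is a back vowel, so the diminutive suffix is -fal, giving *iwafal*.
The diminutive form *iwafal* — final consonant /l/ (voiced) → -kig → *iwafalkig*.
Since the final sound of the plural form *iwafalkig* is /g/ (a consonant), it takes -up, giving *iwafalkigup*.

iwafalkigup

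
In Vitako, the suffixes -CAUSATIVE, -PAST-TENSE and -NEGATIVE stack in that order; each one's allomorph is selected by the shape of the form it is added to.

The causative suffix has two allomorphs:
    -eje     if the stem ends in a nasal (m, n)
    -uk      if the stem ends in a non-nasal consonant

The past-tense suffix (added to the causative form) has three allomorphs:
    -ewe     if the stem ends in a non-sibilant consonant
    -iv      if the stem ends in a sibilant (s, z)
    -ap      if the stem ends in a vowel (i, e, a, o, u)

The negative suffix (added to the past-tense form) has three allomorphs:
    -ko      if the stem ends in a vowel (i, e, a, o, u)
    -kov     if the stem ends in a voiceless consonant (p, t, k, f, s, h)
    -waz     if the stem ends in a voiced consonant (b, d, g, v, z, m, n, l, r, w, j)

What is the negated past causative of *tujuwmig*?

tujuwmigukeweko

*tujuwmig* — final consonant /g/ (non-nasal) → -uk → *tujuwmiguk*.
The causative form *tujuwmiguk*: final sound = /k/, a non-sibilant consonant → -ewe → *tujuwmigukewe*.
The past-tense form *tujuwmigukewe* — final sound /e/ (a vowel) → -ko → *tujuwmigukeweko*.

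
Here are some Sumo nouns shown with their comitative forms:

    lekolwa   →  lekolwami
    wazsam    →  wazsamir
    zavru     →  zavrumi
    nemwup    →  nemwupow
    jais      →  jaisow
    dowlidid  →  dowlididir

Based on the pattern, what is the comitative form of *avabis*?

avabisow

The suffix is conditioned by the final sound: -ow when the stem ends in a voiceless consonant (*nemwup*, *jais*); -ir when the stem ends in a voiced consonant (*wazsam*, *dowlidid*); -mi when the stem ends in a vowel (*lekolwa*, *zavru*).
Since the final sound of *avabis* is /s/ (a voiceless consonant), it takes -ow, giving *avabisow*.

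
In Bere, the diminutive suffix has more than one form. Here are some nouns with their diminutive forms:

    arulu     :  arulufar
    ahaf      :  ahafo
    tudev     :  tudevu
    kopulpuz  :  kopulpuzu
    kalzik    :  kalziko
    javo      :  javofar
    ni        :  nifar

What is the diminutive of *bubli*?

The pattern is voicing of the final sound: -o when the stem ends in a voiceless consonant (*ahaf*, *kalzik*); -u when the stem ends in a voiced consonant (*tudev*, *kopulpuz*); -far when the stem ends in a vowel (*arulu*, *javo*, *ni*).
Since the final sound of *bubli* is /i/ (a vowel), it takes -far, giving *bublifar*.

bublifar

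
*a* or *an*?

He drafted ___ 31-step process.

a

The indefinite article is chosen by the initial *sound* of the following word, not its spelling.
The number *31* is spoken "thirty-…", beginning with /ˈθɜrti/ — a consonant sound.
So the article is *a*: He drafted a 31-step process.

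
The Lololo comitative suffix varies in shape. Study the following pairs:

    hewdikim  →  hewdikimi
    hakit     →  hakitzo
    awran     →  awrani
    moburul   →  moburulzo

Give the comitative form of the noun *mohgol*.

mohgolzo

The pattern is nasality of the final consonant: -i when the stem ends in a nasal (*hewdikim*, *awran*); -zo when the stem ends in a non-nasal consonant (*hakit*, *moburul*).
The final consonant of *mohgol* is /l/, which is non-nasal, so the suffix is -zo, giving *mohgolzo*.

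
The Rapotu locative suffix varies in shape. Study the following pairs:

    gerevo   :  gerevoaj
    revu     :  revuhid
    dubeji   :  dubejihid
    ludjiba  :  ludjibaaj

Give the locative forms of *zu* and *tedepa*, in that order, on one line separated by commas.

The pattern is height harmony: -hid when the last vowel of the stem is a high vowel (*revu*, *dubeji*); -aj when the last vowel of the stem is a non-high vowel (*gerevo*, *ludjiba*).
The last vowel of *zu* is /u/, which is a high vowel, so the suffix is -hid, giving *zuhid*.
*tedepa*: last vowel = /a/, a non-high vowel → -aj → *tedepaaj*.

zuhid, tedepaaj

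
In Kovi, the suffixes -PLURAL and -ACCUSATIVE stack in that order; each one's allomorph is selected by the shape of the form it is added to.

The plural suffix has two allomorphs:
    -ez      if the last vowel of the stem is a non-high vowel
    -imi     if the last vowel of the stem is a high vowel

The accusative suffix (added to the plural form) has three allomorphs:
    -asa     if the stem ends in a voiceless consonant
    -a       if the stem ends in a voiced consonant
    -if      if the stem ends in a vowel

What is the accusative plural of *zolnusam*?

*zolnusam* — last vowel /a/ (a non-high vowel) → -ez → *zolnusamez*.
The plural form *zolnusamez* — final sound /z/ (a voiced consonant) → -a → *zolnusameza*.

zolnusameza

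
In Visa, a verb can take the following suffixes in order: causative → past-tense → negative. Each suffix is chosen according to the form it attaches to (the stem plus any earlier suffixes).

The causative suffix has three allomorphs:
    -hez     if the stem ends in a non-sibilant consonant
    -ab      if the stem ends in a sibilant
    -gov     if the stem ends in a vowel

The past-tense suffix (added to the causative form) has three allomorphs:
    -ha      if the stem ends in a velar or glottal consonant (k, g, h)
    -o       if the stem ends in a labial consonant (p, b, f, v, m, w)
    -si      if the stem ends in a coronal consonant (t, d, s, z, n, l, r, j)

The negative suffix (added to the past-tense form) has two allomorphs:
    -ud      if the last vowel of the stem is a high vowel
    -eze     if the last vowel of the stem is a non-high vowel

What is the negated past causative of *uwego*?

uwegogovoeze

*uwego* — final sound /o/ (a vowel) → -gov → *uwegogov*.
The final consonant of the causative form *uwegogov* is /v/, which is labial, so the past-tense suffix is -o, giving *uwegogovo*.
The past-tense form *uwegogovo* — last vowel /o/ (a non-high vowel) → -eze → *uwegogovoeze*.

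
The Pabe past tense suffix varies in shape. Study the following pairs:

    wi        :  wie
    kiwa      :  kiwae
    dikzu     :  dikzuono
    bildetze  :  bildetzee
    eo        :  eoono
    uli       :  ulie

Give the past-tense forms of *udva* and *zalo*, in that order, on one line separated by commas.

udvae, zaloono

Looking at the last vowel of each stem: -ono when the last vowel of the stem is a rounded vowel (*dikzu*, *eo*); -e when the last vowel of the stem is an unrounded vowel (*wi*, *kiwa*, *bildetze*, *uli*).
*udva*: last vowel = /a/, an unrounded vowel → -e → *udvae*.
*zalo* — last vowel /o/ (a rounded vowel) → -ono → *zaloono*.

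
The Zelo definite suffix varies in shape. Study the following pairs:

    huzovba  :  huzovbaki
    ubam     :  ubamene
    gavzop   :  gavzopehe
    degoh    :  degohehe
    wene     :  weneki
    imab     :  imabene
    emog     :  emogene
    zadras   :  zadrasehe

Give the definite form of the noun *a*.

aki

The pattern is voicing of the final sound: -ehe when the stem ends in a voiceless consonant (*gavzop*, *degoh*, *zadras*); -ene when the stem ends in a voiced consonant (*ubam*, *imab*, *emog*); -ki when the stem ends in a vowel (*huzovba*, *wene*).
*a*: final sound = /a/, a vowel → -ki → *aki*.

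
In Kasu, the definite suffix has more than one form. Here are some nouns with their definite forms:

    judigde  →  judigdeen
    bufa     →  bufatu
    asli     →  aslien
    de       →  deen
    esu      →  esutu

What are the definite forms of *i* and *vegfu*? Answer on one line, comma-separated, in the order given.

ien, vegfutu

The alternation tracks the last vowel of the stem — -en when the last vowel of the stem is a front vowel (*judigde*, *asli*, *de*); -tu when the last vowel of the stem is a back vowel (*bufa*, *esu*).
*i* — last vowel /i/ (a front vowel) → -en → *ien*.
The last vowel of *vegfu* is /u/, which is a back vowel, so the suffix is -tu, giving *vegfutu*.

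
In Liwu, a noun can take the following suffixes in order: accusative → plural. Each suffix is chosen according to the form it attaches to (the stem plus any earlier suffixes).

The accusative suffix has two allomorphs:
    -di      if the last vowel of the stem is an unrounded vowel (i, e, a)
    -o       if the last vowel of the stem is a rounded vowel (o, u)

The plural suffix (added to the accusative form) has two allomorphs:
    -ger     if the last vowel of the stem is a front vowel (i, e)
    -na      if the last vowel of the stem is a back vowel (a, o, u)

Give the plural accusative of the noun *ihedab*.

ihedabdiger

*ihedab*: last vowel = /a/, an unrounded vowel → -di → *ihedabdi*.
Since the last vowel of the accusative form *ihedabdi* is /i/ (a front vowel), it takes -ger, giving *ihedabdiger*.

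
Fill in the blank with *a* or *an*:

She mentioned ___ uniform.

The indefinite article is chosen by the initial *sound* of the following word, not its spelling.
*uniform* begins with the sound /juː/ (u pronounced /juː/) — a consonant sound.
So the article is *a*: She mentioned a uniform.

a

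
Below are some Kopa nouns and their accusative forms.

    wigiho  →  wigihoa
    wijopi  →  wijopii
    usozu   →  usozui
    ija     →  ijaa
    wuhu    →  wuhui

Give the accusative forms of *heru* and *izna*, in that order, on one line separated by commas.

herui, iznaa

The pattern is height harmony: -i when the last vowel of the stem is a high vowel (*wijopi*, *usozu*, *wuhu*); -a when the last vowel of the stem is a non-high vowel (*wigiho*, *ija*).
The last vowel of *heru* is /u/, which is a high vowel, so the suffix is -i, giving *herui*.
*izna*: last vowel = /a/, a non-high vowel → -a → *iznaa*.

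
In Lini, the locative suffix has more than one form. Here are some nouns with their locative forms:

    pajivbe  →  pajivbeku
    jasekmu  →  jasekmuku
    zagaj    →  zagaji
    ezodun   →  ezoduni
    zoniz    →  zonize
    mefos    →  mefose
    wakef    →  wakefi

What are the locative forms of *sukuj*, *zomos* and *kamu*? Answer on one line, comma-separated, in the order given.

The pattern is sibilance of the final sound: -e when the stem ends in a sibilant (*zoniz*, *mefos*); -i when the stem ends in a non-sibilant consonant (*zagaj*, *ezodun*, *wakef*); -ku when the stem ends in a vowel (*pajivbe*, *jasekmu*).
The final sound of *sukuj* is /j/, which is a non-sibilant consonant, so the suffix is -i, giving *sukuji*.
*zomos*: final sound = /s/, a sibilant → -e → *zomose*.
*kamu* — final sound /u/ (a vowel) → -ku → *kamuku*.

sukuji, zomose, kamuku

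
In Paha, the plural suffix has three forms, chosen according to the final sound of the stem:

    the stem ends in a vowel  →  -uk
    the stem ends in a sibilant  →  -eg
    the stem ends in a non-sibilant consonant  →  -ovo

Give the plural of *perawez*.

The final sound of *perawez* is /z/, which is a sibilant, so the suffix is -eg, giving *perawezeg*.

perawezeg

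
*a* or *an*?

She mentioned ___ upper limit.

an

The indefinite article is chosen by the initial *sound* of the following word, not its spelling.
*upper* begins with the sound /ʌ/ (u pronounced /ʌ/) — a vowel sound.
So the article is *an*: She mentioned an upper limit.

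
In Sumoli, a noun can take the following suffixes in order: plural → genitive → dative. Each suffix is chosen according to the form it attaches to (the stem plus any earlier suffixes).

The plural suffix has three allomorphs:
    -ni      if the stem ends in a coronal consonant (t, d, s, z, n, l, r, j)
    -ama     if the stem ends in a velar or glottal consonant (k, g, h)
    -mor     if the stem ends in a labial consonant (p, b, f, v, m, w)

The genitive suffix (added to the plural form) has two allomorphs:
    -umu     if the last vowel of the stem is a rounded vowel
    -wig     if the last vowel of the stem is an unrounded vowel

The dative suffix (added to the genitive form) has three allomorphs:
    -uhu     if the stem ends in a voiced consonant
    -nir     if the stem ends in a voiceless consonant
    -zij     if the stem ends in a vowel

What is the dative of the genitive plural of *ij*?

*ij* — final consonant /j/ (coronal) → -ni → *ijni*.
The plural form *ijni*: last vowel = /i/, an unrounded vowel → -wig → *ijniwig*.
The genitive form *ijniwig*: final sound = /g/, a voiced consonant → -uhu → *ijniwiguhu*.

ijniwiguhu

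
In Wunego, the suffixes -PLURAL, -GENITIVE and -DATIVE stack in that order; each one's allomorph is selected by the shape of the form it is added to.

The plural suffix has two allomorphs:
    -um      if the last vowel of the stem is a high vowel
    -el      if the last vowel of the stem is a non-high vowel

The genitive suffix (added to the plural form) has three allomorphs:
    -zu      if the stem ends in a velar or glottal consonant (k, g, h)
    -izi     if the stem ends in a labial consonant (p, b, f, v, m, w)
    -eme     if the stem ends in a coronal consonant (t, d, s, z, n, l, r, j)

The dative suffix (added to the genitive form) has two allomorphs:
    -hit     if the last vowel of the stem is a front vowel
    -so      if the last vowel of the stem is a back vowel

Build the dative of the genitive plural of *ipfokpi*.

*ipfokpi* — last vowel /i/ (a high vowel) → -um → *ipfokpium*.
The final consonant of the plural form *ipfokpium* is /m/, which is labial, so the genitive suffix is -izi, giving *ipfokpiumizi*.
The genitive form *ipfokpiumizi* — last vowel /i/ (a front vowel) → -hit → *ipfokpiumizihit*.

ipfokpiumizihit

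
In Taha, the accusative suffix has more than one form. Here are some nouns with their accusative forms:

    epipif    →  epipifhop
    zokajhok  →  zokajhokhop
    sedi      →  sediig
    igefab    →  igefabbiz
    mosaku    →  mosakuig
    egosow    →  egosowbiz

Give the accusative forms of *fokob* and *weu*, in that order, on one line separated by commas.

fokobbiz, weuig

Looking at the final sound of each stem: -hop when the stem ends in a voiceless consonant (*epipif*, *zokajhok*); -biz when the stem ends in a voiced consonant (*igefab*, *egosow*); -ig when the stem ends in a vowel (*sedi*, *mosaku*).
*fokob*: final sound = /b/, a voiced consonant → -biz → *fokobbiz*.
The final sound of *weu* is /u/, which is a vowel, so the suffix is -ig, giving *weuig*.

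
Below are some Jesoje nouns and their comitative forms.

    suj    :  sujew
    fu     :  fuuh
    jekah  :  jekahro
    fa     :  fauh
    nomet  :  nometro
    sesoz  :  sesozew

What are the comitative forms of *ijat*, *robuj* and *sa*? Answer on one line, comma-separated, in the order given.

ijatro, robujew, sauh

The suffix is conditioned by the final sound: -ro when the stem ends in a voiceless consonant (*jekah*, *nomet*); -ew when the stem ends in a voiced consonant (*suj*, *sesoz*); -uh when the stem ends in a vowel (*fu*, *fa*).
The final sound of *ijat* is /t/, which is a voiceless consonant, so the suffix is -ro, giving *ijatro*.
*robuj*: final sound = /j/, a voiced consonant → -ew → *robujew*.
Since the final sound of *sa* is /a/ (a vowel), it takes -uh, giving *sauh*.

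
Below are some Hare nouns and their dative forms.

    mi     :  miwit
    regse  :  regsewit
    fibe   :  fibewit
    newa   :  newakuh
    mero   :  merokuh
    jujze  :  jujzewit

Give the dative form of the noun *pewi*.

Looking at the last vowel of each stem: -wit when the last vowel of the stem is a front vowel (*mi*, *regse*, *fibe*, *jujze*); -kuh when the last vowel of the stem is a back vowel (*newa*, *mero*).
Since the last vowel of *pewi* is /i/ (a front vowel), it takes -wit, giving *pewiwit*.

pewiwit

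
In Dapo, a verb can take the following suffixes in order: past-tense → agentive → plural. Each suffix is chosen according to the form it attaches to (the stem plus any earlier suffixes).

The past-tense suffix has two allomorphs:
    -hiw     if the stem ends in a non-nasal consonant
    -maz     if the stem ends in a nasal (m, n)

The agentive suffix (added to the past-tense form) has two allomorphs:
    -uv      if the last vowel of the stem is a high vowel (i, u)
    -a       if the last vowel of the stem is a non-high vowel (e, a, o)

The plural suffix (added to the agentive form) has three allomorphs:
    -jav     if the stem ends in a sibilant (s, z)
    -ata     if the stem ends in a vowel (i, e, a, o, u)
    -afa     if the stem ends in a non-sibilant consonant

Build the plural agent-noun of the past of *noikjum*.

*noikjum* — final consonant /m/ (a nasal) → -maz → *noikjummaz*.
The last vowel of the past-tense form *noikjummaz* is /a/, which is a non-high vowel, so the agentive suffix is -a, giving *noikjummaza*.
The agentive form *noikjummaza*: final sound = /a/, a vowel → -ata → *noikjummazaata*.

noikjummazaata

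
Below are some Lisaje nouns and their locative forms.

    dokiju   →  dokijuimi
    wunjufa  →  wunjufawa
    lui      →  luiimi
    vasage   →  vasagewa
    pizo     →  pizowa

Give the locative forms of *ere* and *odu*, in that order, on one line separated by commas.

Looking at the last vowel of each stem: -imi when the last vowel of the stem is a high vowel (*dokiju*, *lui*); -wa when the last vowel of the stem is a non-high vowel (*wunjufa*, *vasage*, *pizo*).
Since the last vowel of *ere* is /e/ (a non-high vowel), it takes -wa, giving *erewa*.
The last vowel of *odu* is /u/, which is a high vowel, so the suffix is -imi, giving *oduimi*.

erewa, oduimi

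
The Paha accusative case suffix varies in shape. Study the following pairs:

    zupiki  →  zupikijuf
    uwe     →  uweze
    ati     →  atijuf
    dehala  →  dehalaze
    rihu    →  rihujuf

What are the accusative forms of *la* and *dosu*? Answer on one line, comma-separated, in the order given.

The pattern is height harmony: -juf when the last vowel of the stem is a high vowel (*zupiki*, *ati*, *rihu*); -ze when the last vowel of the stem is a non-high vowel (*uwe*, *dehala*).
*la*: last vowel = /a/, a non-high vowel → -ze → *laze*.
Since the last vowel of *dosu* is /u/ (a high vowel), it takes -juf, giving *dosujuf*.

laze, dosujuf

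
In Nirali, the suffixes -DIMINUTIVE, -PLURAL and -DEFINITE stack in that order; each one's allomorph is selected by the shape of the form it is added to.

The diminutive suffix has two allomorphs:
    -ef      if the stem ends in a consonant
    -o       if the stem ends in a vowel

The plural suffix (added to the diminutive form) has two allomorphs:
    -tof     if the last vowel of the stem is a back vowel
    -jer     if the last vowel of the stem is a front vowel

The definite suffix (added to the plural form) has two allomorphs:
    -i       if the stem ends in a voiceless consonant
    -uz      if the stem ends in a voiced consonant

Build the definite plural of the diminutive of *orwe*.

orweotofi

Since the final sound of *orwe* is /e/ (a vowel), it takes -o, giving *orweo*.
Since the last vowel of the diminutive form *orweo* is /o/ (a back vowel), it takes -tof, giving *orweotof*.
The final consonant of the plural form *orweotof* is /f/, which is voiceless, so the definite suffix is -i, giving *orweotofi*.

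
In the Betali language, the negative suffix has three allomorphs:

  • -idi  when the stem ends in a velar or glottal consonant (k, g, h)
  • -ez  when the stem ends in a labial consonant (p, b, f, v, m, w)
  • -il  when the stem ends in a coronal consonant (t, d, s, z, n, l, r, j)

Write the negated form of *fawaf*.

fawafez

The final consonant of *fawaf* is /f/, which is labial, so the suffix is -ez, giving *fawafez*.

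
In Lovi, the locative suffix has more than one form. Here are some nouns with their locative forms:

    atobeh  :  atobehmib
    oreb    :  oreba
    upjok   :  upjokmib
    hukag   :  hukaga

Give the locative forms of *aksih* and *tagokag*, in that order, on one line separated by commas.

The alternation tracks the final consonant of the stem — -mib when the stem ends in a voiceless consonant (*atobeh*, *upjok*); -a when the stem ends in a voiced consonant (*oreb*, *hukag*).
The final consonant of *aksih* is /h/, which is voiceless, so the suffix is -mib, giving *aksihmib*.
The final consonant of *tagokag* is /g/, which is voiced, so the suffix is -a, giving *tagokaga*.

aksihmib, tagokaga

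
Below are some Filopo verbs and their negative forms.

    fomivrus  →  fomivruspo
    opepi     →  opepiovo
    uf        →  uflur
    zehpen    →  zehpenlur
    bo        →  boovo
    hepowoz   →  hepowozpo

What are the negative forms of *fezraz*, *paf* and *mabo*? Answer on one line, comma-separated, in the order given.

The pattern is sibilance of the final sound: -po when the stem ends in a sibilant (*fomivrus*, *hepowoz*); -lur when the stem ends in a non-sibilant consonant (*uf*, *zehpen*); -ovo when the stem ends in a vowel (*opepi*, *bo*).
Since the final sound of *fezraz* is /z/ (a sibilant), it takes -po, giving *fezrazpo*.
*paf*: final sound = /f/, a non-sibilant consonant → -lur → *paflur*.
The final sound of *mabo* is /o/, which is a vowel, so the suffix is -ovo, giving *maboovo*.

fezrazpo, paflur, maboovo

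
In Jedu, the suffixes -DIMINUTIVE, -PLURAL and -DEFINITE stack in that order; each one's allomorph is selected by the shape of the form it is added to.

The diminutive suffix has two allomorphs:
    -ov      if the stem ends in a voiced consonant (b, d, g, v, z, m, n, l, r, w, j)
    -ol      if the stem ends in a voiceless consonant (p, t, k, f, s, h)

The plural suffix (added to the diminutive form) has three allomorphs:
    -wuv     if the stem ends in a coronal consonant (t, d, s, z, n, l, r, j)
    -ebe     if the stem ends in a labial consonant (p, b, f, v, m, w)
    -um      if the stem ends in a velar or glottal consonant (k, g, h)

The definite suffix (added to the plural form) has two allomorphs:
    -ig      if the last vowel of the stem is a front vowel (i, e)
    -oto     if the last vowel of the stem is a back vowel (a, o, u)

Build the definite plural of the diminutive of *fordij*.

Since the final consonant of *fordij* is /j/ (voiced), it takes -ov, giving *fordijov*.
The diminutive form *fordijov* — final consonant /v/ (labial) → -ebe → *fordijovebe*.
Since the last vowel of the plural form *fordijovebe* is /e/ (a front vowel), it takes -ig, giving *fordijovebeig*.

fordijovebeig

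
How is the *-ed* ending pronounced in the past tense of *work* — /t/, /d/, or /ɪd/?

The stem *work* ends in a voiceless consonant other than /t/.
The -ed suffix is realized as /ɪd/ after /t, d/; as /t/ after other voiceless consonants; and as /d/ after other voiced sounds.
So -ed on *work* is pronounced /t/.

/t/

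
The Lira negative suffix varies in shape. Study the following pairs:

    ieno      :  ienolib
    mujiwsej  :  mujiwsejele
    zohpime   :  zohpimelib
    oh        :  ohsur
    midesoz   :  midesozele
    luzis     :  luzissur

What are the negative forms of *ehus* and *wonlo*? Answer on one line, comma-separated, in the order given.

ehussur, wonlolib

The pattern is voicing of the final sound: -sur when the stem ends in a voiceless consonant (*oh*, *luzis*); -ele when the stem ends in a voiced consonant (*mujiwsej*, *midesoz*); -lib when the stem ends in a vowel (*ieno*, *zohpime*).
The final sound of *ehus* is /s/, which is a voiceless consonant, so the suffix is -sur, giving *ehussur*.
Since the final sound of *wonlo* is /o/ (a vowel), it takes -lib, giving *wonlolib*.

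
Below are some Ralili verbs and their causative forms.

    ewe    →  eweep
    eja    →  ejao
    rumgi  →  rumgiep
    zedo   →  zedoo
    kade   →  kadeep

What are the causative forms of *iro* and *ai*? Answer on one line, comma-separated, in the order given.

iroo, aiep

Looking at the last vowel of each stem: -ep when the last vowel of the stem is a front vowel (*ewe*, *rumgi*, *kade*); -o when the last vowel of the stem is a back vowel (*eja*, *zedo*).
*iro* — last vowel /o/ (a back vowel) → -o → *iroo*.
*ai* — last vowel /i/ (a front vowel) → -ep → *aiep*.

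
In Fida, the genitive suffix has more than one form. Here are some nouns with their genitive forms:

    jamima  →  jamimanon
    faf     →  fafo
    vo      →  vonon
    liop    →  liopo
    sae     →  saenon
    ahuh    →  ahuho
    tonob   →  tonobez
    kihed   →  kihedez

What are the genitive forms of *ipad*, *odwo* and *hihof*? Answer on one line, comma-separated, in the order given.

Looking at the final sound of each stem: -o when the stem ends in a voiceless consonant (*faf*, *liop*, *ahuh*); -ez when the stem ends in a voiced consonant (*tonob*, *kihed*); -non when the stem ends in a vowel (*jamima*, *vo*, *sae*).
Since the final sound of *ipad* is /d/ (a voiced consonant), it takes -ez, giving *ipadez*.
*odwo* — final sound /o/ (a vowel) → -non → *odwonon*.
*hihof* — final sound /f/ (a voiceless consonant) → -o → *hihofo*.

ipadez, odwonon, hihofo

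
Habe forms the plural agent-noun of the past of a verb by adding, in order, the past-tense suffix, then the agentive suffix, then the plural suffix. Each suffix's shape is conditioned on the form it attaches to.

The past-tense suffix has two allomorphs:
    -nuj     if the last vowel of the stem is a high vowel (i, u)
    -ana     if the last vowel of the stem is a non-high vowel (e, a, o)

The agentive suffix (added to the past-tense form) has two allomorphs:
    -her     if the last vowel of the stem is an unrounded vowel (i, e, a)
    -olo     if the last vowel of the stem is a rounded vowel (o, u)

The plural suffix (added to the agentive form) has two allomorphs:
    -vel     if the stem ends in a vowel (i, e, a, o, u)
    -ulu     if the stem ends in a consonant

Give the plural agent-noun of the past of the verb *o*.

The last vowel of *o* is /o/, which is a non-high vowel, so the past-tense suffix is -ana, giving *oana*.
Since the last vowel of the past-tense form *oana* is /a/ (an unrounded vowel), it takes -her, giving *oanaher*.
The agentive form *oanaher*: final sound = /r/, a consonant → -ulu → *oanaherulu*.

oanaherulu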